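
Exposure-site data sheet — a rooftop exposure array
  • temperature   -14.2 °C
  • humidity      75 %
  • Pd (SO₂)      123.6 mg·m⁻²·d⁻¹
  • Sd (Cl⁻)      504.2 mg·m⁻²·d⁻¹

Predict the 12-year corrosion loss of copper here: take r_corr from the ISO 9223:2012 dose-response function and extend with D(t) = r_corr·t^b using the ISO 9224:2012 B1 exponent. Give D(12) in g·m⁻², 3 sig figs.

D(12) = 22.6 g·m⁻²

copper: f(T) = +0.126·(T−10) [T≤10 °C] = -3.0492
  Pd branch = 0.0053·Pd^0.26·e^(0.059·RH+f) = 0.0734 μm/a
  Sd branch = 0.01025·Sd^0.27·e^(0.036·RH+0.049·T) = 0.4082 μm/a
  sum: 0.0734 + 0.4082 → r_corr = 0.4816 μm/a
Power-law: D(12) = r_corr · 12^0.667
  D(12) = 0.4816 × 12^0.667 = 0.4816 × 5.246 = 2.526 μm
  Mass loss = 2.526 μm × 8.96 g/cm³ = 22.64 g·m⁻²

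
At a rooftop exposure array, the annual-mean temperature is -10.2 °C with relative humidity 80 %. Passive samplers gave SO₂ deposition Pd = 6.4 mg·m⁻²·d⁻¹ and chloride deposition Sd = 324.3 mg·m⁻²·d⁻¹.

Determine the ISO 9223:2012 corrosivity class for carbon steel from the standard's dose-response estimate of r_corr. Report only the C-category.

C3

carbon steel: temperature factor f = +0.150·(-20.2) = -3.0300
  Pd branch = 1.77·Pd^0.52·e^(0.02·RH+f) = 1.112 μm/a
  Sd branch = 0.102·Sd^0.62·e^(0.033·RH+0.04·T) = 34.26 μm/a
  r_corr = 1.112 + 34.26 = 35.37 μm/a
Category bounds: 25…50 μm/a bracket r_corr ⇒ C3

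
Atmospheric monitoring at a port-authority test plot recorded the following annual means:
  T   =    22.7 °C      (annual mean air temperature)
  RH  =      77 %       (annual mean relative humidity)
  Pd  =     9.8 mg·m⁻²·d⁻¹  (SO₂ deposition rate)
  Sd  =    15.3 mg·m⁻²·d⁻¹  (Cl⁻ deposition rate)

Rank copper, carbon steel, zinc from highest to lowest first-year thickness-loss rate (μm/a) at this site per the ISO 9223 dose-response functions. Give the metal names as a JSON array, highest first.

["carbon steel", "zinc", "copper"]

copper: temperature factor f = -0.080·(12.7) = -1.0160
  sulphur-dioxide contribution → 0.3264 μm/a
  chloride contribution → 1.041 μm/a
  total first-year rate 1.368 μm/a
carbon steel: f(T) = -0.054·(T−10) [T>10 °C] = -0.6858
  sulphur-dioxide contribution → 13.63 μm/a
  chloride contribution → 17.42 μm/a
  ⇒ r_corr(carbon steel) = 31.04 μm/a
zinc: f(T) = -0.071·(T−10) [T>10 °C] = -0.9017
  sulphur-dioxide contribution → 0.4936 μm/a
  chloride contribution → 1.056 μm/a
  ⇒ r_corr(zinc) = 1.55 μm/a
Ordering by μm/a: carbon steel (31) > zinc (1.55) > copper (1.37)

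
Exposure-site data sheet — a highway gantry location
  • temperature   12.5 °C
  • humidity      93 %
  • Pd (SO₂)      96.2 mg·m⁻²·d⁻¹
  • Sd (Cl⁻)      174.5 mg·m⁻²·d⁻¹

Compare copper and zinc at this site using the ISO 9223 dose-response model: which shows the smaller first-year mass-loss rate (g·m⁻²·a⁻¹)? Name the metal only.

copper: f(T) = -0.080·(T−10) [T>10 °C] = -0.2000
  SO₂ term: 0.0053·96.2^0.26·exp(0.059·93-0.2000) = 3.436
  Cl⁻ term: 0.01025·174.5^0.27·exp(0.036·93+0.049·12.5) = 2.168
  r_corr = 3.436 + 2.168 = 5.604 μm/a
  mass loss = 5.604 μm/a × 8.96 g/cm³ = 50.21 g·m⁻²·a⁻¹
zinc: temperature factor f = -0.071·(2.5) = -0.1775
  SO₂ term: 0.0129·96.2^0.44·exp(0.046·93-0.1775) = 5.808
  Sd branch = 0.0175·Sd^0.57·e^(0.008·RH+0.085·T) = 2.02 μm/a
  r_corr = 5.808 + 2.02 = 7.828 μm/a
  mass loss = 7.828 μm/a × 7.14 g/cm³ = 55.89 g·m⁻²·a⁻¹
Ordering by g·m⁻²·a⁻¹: zinc (55.9) > copper (50.2)

copper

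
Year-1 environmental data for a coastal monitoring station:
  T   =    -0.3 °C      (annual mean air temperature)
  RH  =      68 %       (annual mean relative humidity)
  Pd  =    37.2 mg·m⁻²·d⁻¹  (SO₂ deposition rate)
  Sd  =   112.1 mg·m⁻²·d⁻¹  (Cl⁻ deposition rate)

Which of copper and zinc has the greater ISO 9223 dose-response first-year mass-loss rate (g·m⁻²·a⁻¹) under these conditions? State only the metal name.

zinc

copper: T≤10 °C ⇒ hinge +0.126·(-0.3−10) = -1.2978
  SO₂ term: 0.0053·37.2^0.26·exp(0.059·68-1.2978) = 0.2048
  Sd branch = 0.01025·Sd^0.27·e^(0.036·RH+0.049·T) = 0.4177 μm/a
  sum: 0.2048 + 0.4177 → r_corr = 0.6225 μm/a
  mass loss = 0.6225 μm/a × 8.96 g/cm³ = 5.578 g·m⁻²·a⁻¹
zinc: temperature factor f = +0.038·(-10.3) = -0.3914
  Pd branch = 0.0129·Pd^0.44·e^(0.046·RH+f) = 0.9775 μm/a
  Sd branch = 0.0175·Sd^0.57·e^(0.008·RH+0.085·T) = 0.433 μm/a
  sum: 0.9775 + 0.433 → r_corr = 1.411 μm/a
  mass loss = 1.411 μm/a × 7.14 g/cm³ = 10.07 g·m⁻²·a⁻¹
Ordering by g·m⁻²·a⁻¹: zinc (10.1) > copper (5.58)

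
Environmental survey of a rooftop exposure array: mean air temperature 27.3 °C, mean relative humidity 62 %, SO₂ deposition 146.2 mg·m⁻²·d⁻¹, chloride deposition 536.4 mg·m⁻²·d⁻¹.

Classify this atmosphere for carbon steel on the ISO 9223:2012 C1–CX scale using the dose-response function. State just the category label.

carbon steel: T>10 °C ⇒ hinge -0.054·(27.3−10) = -0.9342
  Pd branch = 1.77·Pd^0.52·e^(0.02·RH+f) = 32.1 μm/a
  Sd branch = 0.102·Sd^0.62·e^(0.033·RH+0.04·T) = 115.8 μm/a
  r_corr = 32.1 + 115.8 = 147.9 μm/a
Category bounds: 80…200 μm/a bracket r_corr ⇒ C5

C5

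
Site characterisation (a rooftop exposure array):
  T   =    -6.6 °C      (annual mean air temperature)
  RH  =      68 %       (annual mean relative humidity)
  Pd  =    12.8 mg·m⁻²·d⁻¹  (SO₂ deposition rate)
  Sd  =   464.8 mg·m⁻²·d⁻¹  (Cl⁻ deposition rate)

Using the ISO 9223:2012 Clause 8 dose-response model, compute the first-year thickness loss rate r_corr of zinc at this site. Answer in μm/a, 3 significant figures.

zinc: f(T) = +0.038·(T−10) [T≤10 °C] = -0.6308
  sulphur-dioxide contribution → 0.4812 μm/a
  chloride contribution → 0.5702 μm/a
  ⇒ r_corr(zinc) = 1.051 μm/a

r_corr = 1.05 μm/a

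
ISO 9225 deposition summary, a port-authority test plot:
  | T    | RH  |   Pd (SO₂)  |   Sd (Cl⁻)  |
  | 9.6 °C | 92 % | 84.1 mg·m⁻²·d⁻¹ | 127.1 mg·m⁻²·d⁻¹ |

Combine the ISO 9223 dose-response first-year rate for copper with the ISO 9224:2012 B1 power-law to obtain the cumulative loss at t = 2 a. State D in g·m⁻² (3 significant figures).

copper: T≤10 °C ⇒ hinge +0.126·(9.6−10) = -0.0504
  SO₂ term: 0.0053·84.1^0.26·exp(0.059·92-0.0504) = 3.632
  Cl⁻ term: 0.01025·127.1^0.27·exp(0.036·92+0.049·9.6) = 1.665
  r_corr = 3.632 + 1.665 = 5.298 μm/a
ISO 9224: D(t) = r_corr · t^b with b = 0.667 (copper, B1)
  D(2) = 5.298 × 2^0.667 = 5.298 × 1.588 = 8.412 μm
  Mass loss = 8.412 μm × 8.96 g/cm³ = 75.37 g·m⁻²

D(2) = 75.4 g·m⁻²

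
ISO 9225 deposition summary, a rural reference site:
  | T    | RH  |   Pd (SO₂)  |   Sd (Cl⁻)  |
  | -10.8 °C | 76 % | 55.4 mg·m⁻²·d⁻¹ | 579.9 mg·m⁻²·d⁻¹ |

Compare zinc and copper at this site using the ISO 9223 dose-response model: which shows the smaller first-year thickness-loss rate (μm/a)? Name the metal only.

copper

zinc: T≤10 °C ⇒ hinge +0.038·(-10.8−10) = -0.7904
  Pd branch = 0.0129·Pd^0.44·e^(0.046·RH+f) = 1.129 μm/a
  Sd branch = 0.0175·Sd^0.57·e^(0.008·RH+0.085·T) = 0.4825 μm/a
  r_corr = 1.129 + 0.4825 = 1.612 μm/a
copper: T≤10 °C ⇒ hinge +0.126·(-10.8−10) = -2.6208
  SO₂ term: 0.0053·55.4^0.26·exp(0.059·76-2.6208) = 0.097
  Sd branch = 0.01025·Sd^0.27·e^(0.036·RH+0.049·T) = 0.5191 μm/a
  sum: 0.097 + 0.5191 → r_corr = 0.6161 μm/a
Ordering by μm/a: zinc (1.61) > copper (0.616)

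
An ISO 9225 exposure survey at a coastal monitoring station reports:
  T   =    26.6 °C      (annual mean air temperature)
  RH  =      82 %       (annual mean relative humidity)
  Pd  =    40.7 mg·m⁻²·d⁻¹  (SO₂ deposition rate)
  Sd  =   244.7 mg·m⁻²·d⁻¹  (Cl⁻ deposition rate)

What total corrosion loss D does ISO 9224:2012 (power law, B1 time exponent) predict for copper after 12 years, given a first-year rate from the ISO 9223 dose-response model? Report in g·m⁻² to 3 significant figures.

D(12) = 172 g·m⁻²

copper: T>10 °C ⇒ hinge -0.080·(26.6−10) = -1.3280
  sulphur-dioxide contribution → 0.4647 μm/a
  chloride contribution → 3.19 μm/a
  ⇒ r_corr(copper) = 3.654 μm/a
Power-law: D(12) = r_corr · 12^0.667
  D(12) = 3.654 × 12^0.667 = 3.654 × 5.246 = 19.17 μm
  Mass loss = 19.17 μm × 8.96 g/cm³ = 171.8 g·m⁻²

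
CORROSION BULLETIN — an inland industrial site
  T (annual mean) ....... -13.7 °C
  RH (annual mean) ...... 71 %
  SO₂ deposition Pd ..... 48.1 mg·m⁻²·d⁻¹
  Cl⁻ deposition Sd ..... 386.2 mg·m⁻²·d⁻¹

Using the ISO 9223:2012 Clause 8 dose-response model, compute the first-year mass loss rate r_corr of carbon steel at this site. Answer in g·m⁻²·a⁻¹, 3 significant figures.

carbon steel: temperature factor f = +0.150·(-23.7) = -3.5550
  sulphur-dioxide contribution → 1.568 μm/a
  chloride contribution → 24.66 μm/a
  ⇒ r_corr(carbon steel) = 26.23 μm/a
Convert to mass loss: 26.23 μm/a × 7.85 g/cm³ = 205.9 g·m⁻²·a⁻¹

r_corr = 206 g·m⁻²·a⁻¹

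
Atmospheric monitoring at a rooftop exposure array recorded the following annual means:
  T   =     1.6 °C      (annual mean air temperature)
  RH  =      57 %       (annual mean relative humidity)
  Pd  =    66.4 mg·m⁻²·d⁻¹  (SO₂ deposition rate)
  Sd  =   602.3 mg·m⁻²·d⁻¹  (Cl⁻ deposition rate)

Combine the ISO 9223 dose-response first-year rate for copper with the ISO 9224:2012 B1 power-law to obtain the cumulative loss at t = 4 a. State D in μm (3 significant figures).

D(4) = 1.62 μm

copper: f(T) = +0.126·(T−10) [T≤10 °C] = -1.0584
  SO₂ term: 0.0053·66.4^0.26·exp(0.059·57-1.0584) = 0.1581
  Cl⁻ term: 0.01025·602.3^0.27·exp(0.036·57+0.049·1.6) = 0.4858
  r_corr = 0.1581 + 0.4858 = 0.6439 μm/a
ISO 9224: D(t) = r_corr · t^b with b = 0.667 (copper, B1)
  D(4) = 0.6439 × 4^0.667 = 0.6439 × 2.521 = 1.623 μm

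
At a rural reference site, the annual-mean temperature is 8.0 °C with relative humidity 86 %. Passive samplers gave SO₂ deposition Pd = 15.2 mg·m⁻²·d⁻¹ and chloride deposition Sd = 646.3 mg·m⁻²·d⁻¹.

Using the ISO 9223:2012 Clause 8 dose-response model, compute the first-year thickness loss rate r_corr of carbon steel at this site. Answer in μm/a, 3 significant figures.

r_corr = 163 μm/a

carbon steel: temperature factor f = +0.150·(-2.0) = -0.3000
  sulphur-dioxide contribution → 30.15 μm/a
  chloride contribution → 132.6 μm/a
  ⇒ r_corr(carbon steel) = 162.8 μm/a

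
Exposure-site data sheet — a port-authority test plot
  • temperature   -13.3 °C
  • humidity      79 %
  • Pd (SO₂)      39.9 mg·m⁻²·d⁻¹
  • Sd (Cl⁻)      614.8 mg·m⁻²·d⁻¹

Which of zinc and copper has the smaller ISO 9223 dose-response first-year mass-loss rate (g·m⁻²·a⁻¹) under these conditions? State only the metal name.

copper

zinc: temperature factor f = +0.038·(-23.3) = -0.8854
  sulphur-dioxide contribution → 1.02 μm/a
  chloride contribution → 0.4132 μm/a
  ⇒ r_corr(zinc) = 1.433 μm/a
  mass loss = 1.433 μm/a × 7.14 g/cm³ = 10.23 g·m⁻²·a⁻¹
copper: temperature factor f = +0.126·(-23.3) = -2.9358
  sulphur-dioxide contribution → 0.07758 μm/a
  chloride contribution → 0.5197 μm/a
  ⇒ r_corr(copper) = 0.5973 μm/a
  mass loss = 0.5973 μm/a × 8.96 g/cm³ = 5.352 g·m⁻²·a⁻¹
Ordering by g·m⁻²·a⁻¹: zinc (10.2) > copper (5.35)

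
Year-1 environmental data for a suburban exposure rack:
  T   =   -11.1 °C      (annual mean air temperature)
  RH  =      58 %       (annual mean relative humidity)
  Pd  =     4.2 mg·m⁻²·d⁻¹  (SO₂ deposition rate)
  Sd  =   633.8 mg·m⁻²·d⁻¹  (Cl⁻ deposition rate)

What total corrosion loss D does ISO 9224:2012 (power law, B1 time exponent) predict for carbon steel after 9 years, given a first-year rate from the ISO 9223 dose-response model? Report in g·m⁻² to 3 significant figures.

D(9) = 612 g·m⁻²

carbon steel: f(T) = +0.150·(T−10) [T≤10 °C] = -3.1650
  SO₂ term: 1.77·4.2^0.52·exp(0.02·58-3.1650) = 0.5027
  Cl⁻ term: 0.102·633.8^0.62·exp(0.033·58+0.04·-11.1) = 24.22
  r_corr = 0.5027 + 24.22 = 24.73 μm/a
Power-law: D(9) = r_corr · 9^0.523
  D(9) = 24.73 × 9^0.523 = 24.73 × 3.156 = 78.02 μm
  Mass loss = 78.02 μm × 7.85 g/cm³ = 612.5 g·m⁻²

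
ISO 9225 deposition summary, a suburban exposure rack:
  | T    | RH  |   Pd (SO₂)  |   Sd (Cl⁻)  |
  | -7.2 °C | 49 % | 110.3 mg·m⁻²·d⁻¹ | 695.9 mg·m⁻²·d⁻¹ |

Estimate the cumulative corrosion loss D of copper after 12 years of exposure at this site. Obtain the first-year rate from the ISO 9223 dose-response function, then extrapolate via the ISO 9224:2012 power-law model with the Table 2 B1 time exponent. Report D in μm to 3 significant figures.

copper: f(T) = +0.126·(T−10) [T≤10 °C] = -2.1672
  Pd branch = 0.0053·Pd^0.26·e^(0.059·RH+f) = 0.03713 μm/a
  Cl⁻ term: 0.01025·695.9^0.27·exp(0.036·49+0.049·-7.2) = 0.2461
  sum: 0.03713 + 0.2461 → r_corr = 0.2832 μm/a
ISO 9224: D(t) = r_corr · t^b with b = 0.667 (copper, B1)
  D(12) = 0.2832 × 12^0.667 = 0.2832 × 5.246 = 1.486 μm

D(12) = 1.49 μm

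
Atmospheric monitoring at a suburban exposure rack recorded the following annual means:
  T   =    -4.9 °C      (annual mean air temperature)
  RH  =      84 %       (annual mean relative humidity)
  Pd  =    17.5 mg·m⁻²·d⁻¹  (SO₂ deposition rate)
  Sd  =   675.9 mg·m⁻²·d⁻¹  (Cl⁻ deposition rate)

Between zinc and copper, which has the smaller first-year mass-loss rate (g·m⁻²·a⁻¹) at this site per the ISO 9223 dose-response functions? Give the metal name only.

copper

zinc: T≤10 °C ⇒ hinge +0.038·(-4.9−10) = -0.5662
  Pd branch = 0.0129·Pd^0.44·e^(0.046·RH+f) = 1.23 μm/a
  Sd branch = 0.0175·Sd^0.57·e^(0.008·RH+0.085·T) = 0.9269 μm/a
  sum: 1.23 + 0.9269 → r_corr = 2.156 μm/a
  mass loss = 2.156 μm/a × 7.14 g/cm³ = 15.4 g·m⁻²·a⁻¹
copper: temperature factor f = +0.126·(-14.9) = -1.8774
  SO₂ term: 0.0053·17.5^0.26·exp(0.059·84-1.8774) = 0.2424
  Sd branch = 0.01025·Sd^0.27·e^(0.036·RH+0.049·T) = 0.9634 μm/a
  r_corr = 0.2424 + 0.9634 = 1.206 μm/a
  mass loss = 1.206 μm/a × 8.96 g/cm³ = 10.8 g·m⁻²·a⁻¹
Ordering by g·m⁻²·a⁻¹: zinc (15.4) > copper (10.8)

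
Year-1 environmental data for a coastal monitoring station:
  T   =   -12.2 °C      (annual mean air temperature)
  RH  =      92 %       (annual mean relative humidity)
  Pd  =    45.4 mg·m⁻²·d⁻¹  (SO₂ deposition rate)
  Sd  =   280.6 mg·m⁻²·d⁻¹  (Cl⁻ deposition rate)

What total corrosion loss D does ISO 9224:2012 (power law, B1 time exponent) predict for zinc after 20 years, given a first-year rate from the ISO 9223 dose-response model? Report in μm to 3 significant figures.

D(20) = 27.1 μm

zinc: f(T) = +0.038·(T−10) [T≤10 °C] = -0.8436
  Pd branch = 0.0129·Pd^0.44·e^(0.046·RH+f) = 2.048 μm/a
  Sd branch = 0.0175·Sd^0.57·e^(0.008·RH+0.085·T) = 0.3219 μm/a
  sum: 2.048 + 0.3219 → r_corr = 2.37 μm/a
Power-law: D(20) = r_corr · 20^0.813
  D(20) = 2.37 × 20^0.813 = 2.37 × 11.42 = 27.06 μm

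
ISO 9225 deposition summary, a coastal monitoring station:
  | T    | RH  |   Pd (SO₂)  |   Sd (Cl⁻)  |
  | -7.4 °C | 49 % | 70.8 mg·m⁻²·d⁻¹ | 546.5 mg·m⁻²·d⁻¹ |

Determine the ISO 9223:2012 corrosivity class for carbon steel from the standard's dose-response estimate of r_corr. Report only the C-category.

carbon steel: temperature factor f = +0.150·(-17.4) = -2.6100
  Pd branch = 1.77·Pd^0.52·e^(0.02·RH+f) = 3.178 μm/a
  Cl⁻ term: 0.102·546.5^0.62·exp(0.033·49+0.04·-7.4) = 19.04
  r_corr = 3.178 + 19.04 = 22.22 μm/a
Category bounds: 1.3…25 μm/a bracket r_corr ⇒ C2

C2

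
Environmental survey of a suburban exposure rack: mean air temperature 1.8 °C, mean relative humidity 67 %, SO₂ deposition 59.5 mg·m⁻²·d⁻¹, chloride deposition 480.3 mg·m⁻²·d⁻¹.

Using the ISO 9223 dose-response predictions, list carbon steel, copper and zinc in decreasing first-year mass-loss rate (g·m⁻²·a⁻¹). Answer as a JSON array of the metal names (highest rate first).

["carbon steel", "zinc", "copper"]

carbon steel: f(T) = +0.150·(T−10) [T≤10 °C] = -1.2300
  sulphur-dioxide contribution → 16.54 μm/a
  chloride contribution → 45.99 μm/a
  ⇒ r_corr(carbon steel) = 62.53 μm/a
  mass loss = 62.53 μm/a × 7.85 g/cm³ = 490.8 g·m⁻²·a⁻¹
copper: f(T) = +0.126·(T−10) [T≤10 °C] = -1.0332
  sulphur-dioxide contribution → 0.2843 μm/a
  chloride contribution → 0.6615 μm/a
  total first-year rate 0.9458 μm/a
  mass loss = 0.9458 μm/a × 8.96 g/cm³ = 8.474 g·m⁻²·a⁻¹
zinc: f(T) = +0.038·(T−10) [T≤10 °C] = -0.3116
  sulphur-dioxide contribution → 1.243 μm/a
  chloride contribution → 1.177 μm/a
  total first-year rate 2.42 μm/a
  mass loss = 2.42 μm/a × 7.14 g/cm³ = 17.28 g·m⁻²·a⁻¹
Ordering by g·m⁻²·a⁻¹: carbon steel (491) > zinc (17.3) > copper (8.47)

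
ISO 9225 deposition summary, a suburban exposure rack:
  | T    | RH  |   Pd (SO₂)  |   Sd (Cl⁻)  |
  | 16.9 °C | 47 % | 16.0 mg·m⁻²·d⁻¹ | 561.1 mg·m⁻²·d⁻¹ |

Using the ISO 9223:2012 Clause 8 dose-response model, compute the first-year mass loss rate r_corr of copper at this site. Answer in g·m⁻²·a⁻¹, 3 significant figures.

copper: temperature factor f = -0.080·(6.9) = -0.5520
  sulphur-dioxide contribution → 0.1004 μm/a
  chloride contribution → 0.7038 μm/a
  ⇒ r_corr(copper) = 0.8042 μm/a
Convert to mass loss: 0.8042 μm/a × 8.96 g/cm³ = 7.206 g·m⁻²·a⁻¹

r_corr = 7.21 g·m⁻²·a⁻¹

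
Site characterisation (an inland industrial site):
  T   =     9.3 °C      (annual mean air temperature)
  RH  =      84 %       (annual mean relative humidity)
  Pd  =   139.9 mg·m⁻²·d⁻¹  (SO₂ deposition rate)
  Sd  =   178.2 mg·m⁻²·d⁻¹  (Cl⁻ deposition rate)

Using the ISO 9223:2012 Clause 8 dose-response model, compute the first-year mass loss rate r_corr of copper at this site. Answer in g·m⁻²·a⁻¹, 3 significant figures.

r_corr = 34.4 g·m⁻²·a⁻¹

copper: T≤10 °C ⇒ hinge +0.126·(9.3−10) = -0.0882
  Pd branch = 0.0053·Pd^0.26·e^(0.059·RH+f) = 2.49 μm/a
  Sd branch = 0.01025·Sd^0.27·e^(0.036·RH+0.049·T) = 1.348 μm/a
  r_corr = 2.49 + 1.348 = 3.838 μm/a
Convert to mass loss: 3.838 μm/a × 8.96 g/cm³ = 34.39 g·m⁻²·a⁻¹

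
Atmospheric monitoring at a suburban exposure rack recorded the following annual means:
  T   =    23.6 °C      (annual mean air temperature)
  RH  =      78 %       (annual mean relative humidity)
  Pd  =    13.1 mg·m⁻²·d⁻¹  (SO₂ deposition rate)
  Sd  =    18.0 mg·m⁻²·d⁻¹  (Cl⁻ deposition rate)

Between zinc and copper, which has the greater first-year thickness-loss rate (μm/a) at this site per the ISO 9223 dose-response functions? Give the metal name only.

zinc

zinc: temperature factor f = -0.071·(13.6) = -0.9656
  sulphur-dioxide contribution → 0.5509 μm/a
  chloride contribution → 1.261 μm/a
  ⇒ r_corr(zinc) = 1.812 μm/a
copper: temperature factor f = -0.080·(13.6) = -1.0880
  sulphur-dioxide contribution → 0.3474 μm/a
  chloride contribution → 1.179 μm/a
  total first-year rate 1.526 μm/a
Ordering by μm/a: zinc (1.81) > copper (1.53)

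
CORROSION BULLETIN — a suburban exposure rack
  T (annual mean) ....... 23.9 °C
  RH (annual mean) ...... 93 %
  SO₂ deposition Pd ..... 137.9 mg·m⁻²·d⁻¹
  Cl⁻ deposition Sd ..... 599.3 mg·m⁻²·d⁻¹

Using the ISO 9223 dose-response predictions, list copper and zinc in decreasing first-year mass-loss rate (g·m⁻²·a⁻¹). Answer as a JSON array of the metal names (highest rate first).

["zinc", "copper"]

copper: T>10 °C ⇒ hinge -0.080·(23.9−10) = -1.1120
  Pd branch = 0.0053·Pd^0.26·e^(0.059·RH+f) = 1.516 μm/a
  Cl⁻ term: 0.01025·599.3^0.27·exp(0.036·93+0.049·23.9) = 5.288
  r_corr = 1.516 + 5.288 = 6.804 μm/a
  mass loss = 6.804 μm/a × 8.96 g/cm³ = 60.96 g·m⁻²·a⁻¹
zinc: f(T) = -0.071·(T−10) [T>10 °C] = -0.9869
  SO₂ term: 0.0129·137.9^0.44·exp(0.046·93-0.9869) = 3.029
  Cl⁻ term: 0.0175·599.3^0.57·exp(0.008·93+0.085·23.9) = 10.76
  sum: 3.029 + 10.76 → r_corr = 13.79 μm/a
  mass loss = 13.79 μm/a × 7.14 g/cm³ = 98.43 g·m⁻²·a⁻¹
Ordering by g·m⁻²·a⁻¹: zinc (98.4) > copper (61)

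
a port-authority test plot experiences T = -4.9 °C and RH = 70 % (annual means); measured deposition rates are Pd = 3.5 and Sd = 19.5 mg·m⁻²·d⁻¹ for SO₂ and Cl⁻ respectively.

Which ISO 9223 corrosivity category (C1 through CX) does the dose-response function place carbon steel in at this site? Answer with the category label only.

carbon steel: T≤10 °C ⇒ hinge +0.150·(-4.9−10) = -2.2350
  Pd branch = 1.77·Pd^0.52·e^(0.02·RH+f) = 1.473 μm/a
  Cl⁻ term: 0.102·19.5^0.62·exp(0.033·70+0.04·-4.9) = 5.327
  sum: 1.473 + 5.327 → r_corr = 6.801 μm/a
ISO 9223 Table 2 (carbon steel): 1.3 < 6.8 ≤ 25 μm/a ⇒ C2

C2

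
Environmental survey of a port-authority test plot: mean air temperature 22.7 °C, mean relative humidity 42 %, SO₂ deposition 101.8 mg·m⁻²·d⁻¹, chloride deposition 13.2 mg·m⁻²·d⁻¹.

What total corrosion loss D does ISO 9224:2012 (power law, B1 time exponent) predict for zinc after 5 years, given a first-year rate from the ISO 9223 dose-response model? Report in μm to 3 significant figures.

zinc: f(T) = -0.071·(T−10) [T>10 °C] = -0.9017
  Pd branch = 0.0129·Pd^0.44·e^(0.046·RH+f) = 0.2763 μm/a
  Sd branch = 0.0175·Sd^0.57·e^(0.008·RH+0.085·T) = 0.7339 μm/a
  sum: 0.2763 + 0.7339 → r_corr = 1.01 μm/a
ISO 9224: D(t) = r_corr · t^b with b = 0.813 (zinc, B1)
  D(5) = 1.01 × 5^0.813 = 1.01 × 3.701 = 3.739 μm

D(5) = 3.74 μm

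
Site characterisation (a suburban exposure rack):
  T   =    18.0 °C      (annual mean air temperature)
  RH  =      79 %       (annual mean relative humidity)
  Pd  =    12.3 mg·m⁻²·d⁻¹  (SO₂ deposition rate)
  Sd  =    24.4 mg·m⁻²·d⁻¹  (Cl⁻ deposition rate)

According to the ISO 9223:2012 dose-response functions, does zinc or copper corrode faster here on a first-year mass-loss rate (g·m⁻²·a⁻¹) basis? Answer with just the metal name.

zinc: temperature factor f = -0.071·(8.0) = -0.5680
  Pd branch = 0.0129·Pd^0.44·e^(0.046·RH+f) = 0.835 μm/a
  Sd branch = 0.0175·Sd^0.57·e^(0.008·RH+0.085·T) = 0.9393 μm/a
  r_corr = 0.835 + 0.9393 = 1.774 μm/a
  mass loss = 1.774 μm/a × 7.14 g/cm³ = 12.67 g·m⁻²·a⁻¹
copper: f(T) = -0.080·(T−10) [T>10 °C] = -0.6400
  Pd branch = 0.0053·Pd^0.26·e^(0.059·RH+f) = 0.5675 μm/a
  Cl⁻ term: 0.01025·24.4^0.27·exp(0.036·79+0.049·18.0) = 1.008
  r_corr = 0.5675 + 1.008 = 1.576 μm/a
  mass loss = 1.576 μm/a × 8.96 g/cm³ = 14.12 g·m⁻²·a⁻¹
Ordering by g·m⁻²·a⁻¹: copper (14.1) > zinc (12.7)

copper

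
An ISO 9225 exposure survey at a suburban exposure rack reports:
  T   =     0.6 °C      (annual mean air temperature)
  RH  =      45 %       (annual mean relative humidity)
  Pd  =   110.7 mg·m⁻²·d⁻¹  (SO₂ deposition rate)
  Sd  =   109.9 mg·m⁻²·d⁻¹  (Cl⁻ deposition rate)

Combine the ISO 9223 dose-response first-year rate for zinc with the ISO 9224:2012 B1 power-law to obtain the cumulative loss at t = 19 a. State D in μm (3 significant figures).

D(19) = 10.4 μm

zinc: temperature factor f = +0.038·(-9.4) = -0.3572
  SO₂ term: 0.0129·110.7^0.44·exp(0.046·45-0.3572) = 0.5674
  Cl⁻ term: 0.0175·109.9^0.57·exp(0.008·45+0.085·0.6) = 0.3845
  r_corr = 0.5674 + 0.3845 = 0.9519 μm/a
Power-law: D(19) = r_corr · 19^0.813
  D(19) = 0.9519 × 19^0.813 = 0.9519 × 10.96 = 10.43 μm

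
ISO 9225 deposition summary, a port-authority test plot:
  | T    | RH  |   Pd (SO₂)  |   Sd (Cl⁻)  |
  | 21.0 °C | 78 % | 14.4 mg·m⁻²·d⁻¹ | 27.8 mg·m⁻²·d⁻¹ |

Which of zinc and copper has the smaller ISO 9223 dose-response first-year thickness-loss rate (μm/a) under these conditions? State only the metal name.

copper

zinc: f(T) = -0.071·(T−10) [T>10 °C] = -0.7810
  SO₂ term: 0.0129·14.4^0.44·exp(0.046·78-0.7810) = 0.6908
  Sd branch = 0.0175·Sd^0.57·e^(0.008·RH+0.085·T) = 1.295 μm/a
  r_corr = 0.6908 + 1.295 = 1.986 μm/a
copper: T>10 °C ⇒ hinge -0.080·(21.0−10) = -0.8800
  Pd branch = 0.0053·Pd^0.26·e^(0.059·RH+f) = 0.4384 μm/a
  Cl⁻ term: 0.01025·27.8^0.27·exp(0.036·78+0.049·21.0) = 1.167
  r_corr = 0.4384 + 1.167 = 1.605 μm/a
Ordering by μm/a: zinc (1.99) > copper (1.61)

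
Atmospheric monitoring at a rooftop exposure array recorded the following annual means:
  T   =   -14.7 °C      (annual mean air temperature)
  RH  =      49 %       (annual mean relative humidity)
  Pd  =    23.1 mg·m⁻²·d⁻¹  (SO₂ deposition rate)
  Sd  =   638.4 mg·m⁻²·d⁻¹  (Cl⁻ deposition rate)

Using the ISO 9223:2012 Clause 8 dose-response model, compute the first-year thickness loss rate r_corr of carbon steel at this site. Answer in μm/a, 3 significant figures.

r_corr = 16.2 μm/a

carbon steel: temperature factor f = +0.150·(-24.7) = -3.7050
  SO₂ term: 1.77·23.1^0.52·exp(0.02·49-3.7050) = 0.5937
  Sd branch = 0.102·Sd^0.62·e^(0.033·RH+0.04·T) = 15.65 μm/a
  r_corr = 0.5937 + 15.65 = 16.25 μm/a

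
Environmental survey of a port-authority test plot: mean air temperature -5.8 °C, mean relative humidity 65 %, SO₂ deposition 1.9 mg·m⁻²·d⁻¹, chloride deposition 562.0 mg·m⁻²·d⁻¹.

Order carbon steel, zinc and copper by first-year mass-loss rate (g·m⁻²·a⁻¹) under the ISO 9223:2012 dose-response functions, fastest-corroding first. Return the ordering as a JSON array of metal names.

["carbon steel", "zinc", "copper"]

carbon steel: f(T) = +0.150·(T−10) [T≤10 °C] = -2.3700
  sulphur-dioxide contribution → 0.8477 μm/a
  chloride contribution → 35.01 μm/a
  total first-year rate 35.86 μm/a
  mass loss = 35.86 μm/a × 7.85 g/cm³ = 281.5 g·m⁻²·a⁻¹
zinc: T≤10 °C ⇒ hinge +0.038·(-5.8−10) = -0.6004
  sulphur-dioxide contribution → 0.1867 μm/a
  chloride contribution → 0.6639 μm/a
  ⇒ r_corr(zinc) = 0.8506 μm/a
  mass loss = 0.8506 μm/a × 7.14 g/cm³ = 6.073 g·m⁻²·a⁻¹
copper: temperature factor f = +0.126·(-15.8) = -1.9908
  sulphur-dioxide contribution → 0.0396 μm/a
  chloride contribution → 0.4426 μm/a
  ⇒ r_corr(copper) = 0.4822 μm/a
  mass loss = 0.4822 μm/a × 8.96 g/cm³ = 4.32 g·m⁻²·a⁻¹
Ordering by g·m⁻²·a⁻¹: carbon steel (282) > zinc (6.07) > copper (4.32)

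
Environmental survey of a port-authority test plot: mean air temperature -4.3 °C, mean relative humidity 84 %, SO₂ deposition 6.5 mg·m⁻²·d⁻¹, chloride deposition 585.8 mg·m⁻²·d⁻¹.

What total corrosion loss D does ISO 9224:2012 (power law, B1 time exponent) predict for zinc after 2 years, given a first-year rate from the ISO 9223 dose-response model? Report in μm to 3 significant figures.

D(2) = 3.01 μm

zinc: f(T) = +0.038·(T−10) [T≤10 °C] = -0.5434
  SO₂ term: 0.0129·6.5^0.44·exp(0.046·84-0.5434) = 0.8136
  Sd branch = 0.0175·Sd^0.57·e^(0.008·RH+0.085·T) = 0.899 μm/a
  sum: 0.8136 + 0.899 → r_corr = 1.713 μm/a
ISO 9224: D(t) = r_corr · t^b with b = 0.813 (zinc, B1)
  D(2) = 1.713 × 2^0.813 = 1.713 × 1.757 = 3.009 μm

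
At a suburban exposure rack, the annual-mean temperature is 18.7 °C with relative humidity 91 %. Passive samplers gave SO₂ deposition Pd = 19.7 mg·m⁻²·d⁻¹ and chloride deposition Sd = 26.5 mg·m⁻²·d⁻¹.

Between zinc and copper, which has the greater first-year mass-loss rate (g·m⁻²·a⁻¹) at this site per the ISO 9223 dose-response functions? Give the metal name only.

zinc: temperature factor f = -0.071·(8.7) = -0.6177
  sulphur-dioxide contribution → 1.698 μm/a
  chloride contribution → 1.15 μm/a
  ⇒ r_corr(zinc) = 2.848 μm/a
  mass loss = 2.848 μm/a × 7.14 g/cm³ = 20.33 g·m⁻²·a⁻¹
copper: T>10 °C ⇒ hinge -0.080·(18.7−10) = -0.6960
  sulphur-dioxide contribution → 1.231 μm/a
  chloride contribution → 1.643 μm/a
  total first-year rate 2.874 μm/a
  mass loss = 2.874 μm/a × 8.96 g/cm³ = 25.75 g·m⁻²·a⁻¹
Ordering by g·m⁻²·a⁻¹: copper (25.8) > zinc (20.3)

copper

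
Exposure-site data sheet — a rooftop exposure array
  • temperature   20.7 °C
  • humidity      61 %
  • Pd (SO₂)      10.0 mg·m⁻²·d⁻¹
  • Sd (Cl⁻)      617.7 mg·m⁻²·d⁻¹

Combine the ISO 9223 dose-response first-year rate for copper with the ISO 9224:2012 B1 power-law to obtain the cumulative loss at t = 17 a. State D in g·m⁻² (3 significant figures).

copper: f(T) = -0.080·(T−10) [T>10 °C] = -0.8560
  sulphur-dioxide contribution → 0.1498 μm/a
  chloride contribution → 1.44 μm/a
  total first-year rate 1.59 μm/a
Long-term exponent b (ISO 9224 Table 2, B1) = 0.667
  D(17) = 1.59 × 17^0.667 = 1.59 × 6.618 = 10.52 μm
  Mass loss = 10.52 μm × 8.96 g/cm³ = 94.28 g·m⁻²

D(17) = 94.3 g·m⁻²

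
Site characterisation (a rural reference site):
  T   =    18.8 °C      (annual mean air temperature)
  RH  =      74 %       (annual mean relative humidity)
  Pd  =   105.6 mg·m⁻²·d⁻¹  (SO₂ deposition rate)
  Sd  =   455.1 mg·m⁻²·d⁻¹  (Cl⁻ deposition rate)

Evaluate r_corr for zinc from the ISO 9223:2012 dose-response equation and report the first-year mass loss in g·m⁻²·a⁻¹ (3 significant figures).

r_corr = 48.1 g·m⁻²·a⁻¹

zinc: f(T) = -0.071·(T−10) [T>10 °C] = -0.6248
  sulphur-dioxide contribution → 1.614 μm/a
  chloride contribution → 5.12 μm/a
  ⇒ r_corr(zinc) = 6.734 μm/a
Convert to mass loss: 6.734 μm/a × 7.14 g/cm³ = 48.08 g·m⁻²·a⁻¹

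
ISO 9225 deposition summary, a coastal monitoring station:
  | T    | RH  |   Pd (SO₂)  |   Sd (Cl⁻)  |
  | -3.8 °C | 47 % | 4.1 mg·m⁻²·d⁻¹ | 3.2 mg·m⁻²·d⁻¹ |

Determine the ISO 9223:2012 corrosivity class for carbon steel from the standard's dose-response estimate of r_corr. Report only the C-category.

C2

carbon steel: temperature factor f = +0.150·(-13.8) = -2.0700
  sulphur-dioxide contribution → 1.191 μm/a
  chloride contribution → 0.8499 μm/a
  ⇒ r_corr(carbon steel) = 2.041 μm/a
ISO 9223 Table 2 (carbon steel): 1.3 < 2.04 ≤ 25 μm/a ⇒ C2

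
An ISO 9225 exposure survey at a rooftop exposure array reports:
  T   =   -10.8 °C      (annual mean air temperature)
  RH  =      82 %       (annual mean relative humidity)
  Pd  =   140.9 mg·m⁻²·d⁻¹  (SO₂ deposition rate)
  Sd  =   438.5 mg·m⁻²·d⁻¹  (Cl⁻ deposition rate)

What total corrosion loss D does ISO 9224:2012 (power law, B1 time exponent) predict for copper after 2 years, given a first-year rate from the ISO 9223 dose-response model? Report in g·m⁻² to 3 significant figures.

D(2) = 11.0 g·m⁻²

copper: T≤10 °C ⇒ hinge +0.126·(-10.8−10) = -2.6208
  sulphur-dioxide contribution → 0.1762 μm/a
  chloride contribution → 0.5974 μm/a
  total first-year rate 0.7736 μm/a
Power-law: D(2) = r_corr · 2^0.667
  D(2) = 0.7736 × 2^0.667 = 0.7736 × 1.588 = 1.228 μm
  Mass loss = 1.228 μm × 8.96 g/cm³ = 11 g·m⁻²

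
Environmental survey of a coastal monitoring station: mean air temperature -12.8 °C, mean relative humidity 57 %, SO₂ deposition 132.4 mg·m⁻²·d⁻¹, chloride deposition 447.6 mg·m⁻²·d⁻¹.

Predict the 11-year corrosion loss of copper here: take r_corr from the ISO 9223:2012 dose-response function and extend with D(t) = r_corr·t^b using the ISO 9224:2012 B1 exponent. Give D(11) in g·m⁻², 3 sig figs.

D(11) = 11.2 g·m⁻²

copper: f(T) = +0.126·(T−10) [T≤10 °C] = -2.8728
  SO₂ term: 0.0053·132.4^0.26·exp(0.059·57-2.8728) = 0.03082
  Cl⁻ term: 0.01025·447.6^0.27·exp(0.036·57+0.049·-12.8) = 0.2214
  sum: 0.03082 + 0.2214 → r_corr = 0.2523 μm/a
Long-term exponent b (ISO 9224 Table 2, B1) = 0.667
  D(11) = 0.2523 × 11^0.667 = 0.2523 × 4.95 = 1.249 μm
  Mass loss = 1.249 μm × 8.96 g/cm³ = 11.19 g·m⁻²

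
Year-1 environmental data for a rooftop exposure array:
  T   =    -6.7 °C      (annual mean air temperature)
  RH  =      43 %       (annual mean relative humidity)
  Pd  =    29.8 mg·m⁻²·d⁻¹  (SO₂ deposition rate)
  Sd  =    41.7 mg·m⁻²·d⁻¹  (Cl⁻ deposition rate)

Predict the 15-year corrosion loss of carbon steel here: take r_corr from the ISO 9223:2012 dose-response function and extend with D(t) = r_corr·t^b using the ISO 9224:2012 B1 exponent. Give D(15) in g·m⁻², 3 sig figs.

carbon steel: temperature factor f = +0.150·(-16.7) = -2.5050
  SO₂ term: 1.77·29.8^0.52·exp(0.02·43-2.5050) = 1.996
  Sd branch = 0.102·Sd^0.62·e^(0.033·RH+0.04·T) = 3.258 μm/a
  sum: 1.996 + 3.258 → r_corr = 5.254 μm/a
ISO 9224: D(t) = r_corr · t^b with b = 0.523 (carbon steel, B1)
  D(15) = 5.254 × 15^0.523 = 5.254 × 4.122 = 21.66 μm
  Mass loss = 21.66 μm × 7.85 g/cm³ = 170 g·m⁻²

D(15) = 170 g·m⁻²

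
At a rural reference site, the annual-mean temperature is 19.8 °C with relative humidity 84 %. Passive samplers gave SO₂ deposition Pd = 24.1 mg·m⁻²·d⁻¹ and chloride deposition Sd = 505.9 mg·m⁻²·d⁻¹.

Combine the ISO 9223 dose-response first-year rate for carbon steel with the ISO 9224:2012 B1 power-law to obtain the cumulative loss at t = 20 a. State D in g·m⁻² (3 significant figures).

D(20) = 7.53e+03 g·m⁻²

carbon steel: temperature factor f = -0.054·(9.8) = -0.5292
  sulphur-dioxide contribution → 29.27 μm/a
  chloride contribution → 171 μm/a
  ⇒ r_corr(carbon steel) = 200.2 μm/a
ISO 9224: D(t) = r_corr · t^b with b = 0.523 (carbon steel, B1)
  D(20) = 200.2 × 20^0.523 = 200.2 × 4.791 = 959.4 μm
  Mass loss = 959.4 μm × 7.85 g/cm³ = 7531 g·m⁻²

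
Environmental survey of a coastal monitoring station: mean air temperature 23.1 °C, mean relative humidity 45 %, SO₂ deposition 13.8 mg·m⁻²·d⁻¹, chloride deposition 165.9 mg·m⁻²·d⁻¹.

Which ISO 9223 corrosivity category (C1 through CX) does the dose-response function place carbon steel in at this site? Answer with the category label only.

C3

carbon steel: temperature factor f = -0.054·(13.1) = -0.7074
  sulphur-dioxide contribution → 8.401 μm/a
  chloride contribution → 26.98 μm/a
  ⇒ r_corr(carbon steel) = 35.39 μm/a
ISO 9223 Table 2 (carbon steel): 25 < 35.4 ≤ 50 μm/a ⇒ C3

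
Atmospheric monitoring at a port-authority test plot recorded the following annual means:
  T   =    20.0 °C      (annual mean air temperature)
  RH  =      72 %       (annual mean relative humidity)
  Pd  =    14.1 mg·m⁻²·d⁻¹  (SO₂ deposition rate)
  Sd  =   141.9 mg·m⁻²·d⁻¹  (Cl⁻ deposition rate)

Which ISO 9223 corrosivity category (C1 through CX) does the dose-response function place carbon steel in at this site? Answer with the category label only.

carbon steel: temperature factor f = -0.054·(10.0) = -0.5400
  sulphur-dioxide contribution → 17.24 μm/a
  chloride contribution → 52.74 μm/a
  ⇒ r_corr(carbon steel) = 69.98 μm/a
70 μm/a falls in (50, 80] for carbon steel → category C4

C4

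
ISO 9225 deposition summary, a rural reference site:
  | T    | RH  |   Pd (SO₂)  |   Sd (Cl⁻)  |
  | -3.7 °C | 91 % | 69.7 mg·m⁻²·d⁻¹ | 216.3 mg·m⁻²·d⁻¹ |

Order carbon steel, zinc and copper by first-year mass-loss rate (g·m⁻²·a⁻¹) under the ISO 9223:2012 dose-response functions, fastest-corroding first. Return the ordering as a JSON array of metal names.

["carbon steel", "zinc", "copper"]

carbon steel: temperature factor f = +0.150·(-13.7) = -2.0550
  sulphur-dioxide contribution → 12.72 μm/a
  chloride contribution → 49.69 μm/a
  ⇒ r_corr(carbon steel) = 62.4 μm/a
  mass loss = 62.4 μm/a × 7.85 g/cm³ = 489.9 g·m⁻²·a⁻¹
zinc: f(T) = +0.038·(T−10) [T≤10 °C] = -0.5206
  sulphur-dioxide contribution → 3.262 μm/a
  chloride contribution → 0.567 μm/a
  ⇒ r_corr(zinc) = 3.829 μm/a
  mass loss = 3.829 μm/a × 7.14 g/cm³ = 27.34 g·m⁻²·a⁻¹
copper: f(T) = +0.126·(T−10) [T≤10 °C] = -1.7262
  sulphur-dioxide contribution → 0.6103 μm/a
  chloride contribution → 0.9665 μm/a
  ⇒ r_corr(copper) = 1.577 μm/a
  mass loss = 1.577 μm/a × 8.96 g/cm³ = 14.13 g·m⁻²·a⁻¹
Ordering by g·m⁻²·a⁻¹: carbon steel (490) > zinc (27.3) > copper (14.1)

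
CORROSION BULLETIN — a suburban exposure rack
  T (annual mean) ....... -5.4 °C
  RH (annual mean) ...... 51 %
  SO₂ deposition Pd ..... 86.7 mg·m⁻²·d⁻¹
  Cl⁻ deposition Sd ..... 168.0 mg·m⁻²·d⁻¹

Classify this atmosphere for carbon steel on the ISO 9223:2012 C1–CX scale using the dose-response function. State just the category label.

C2

carbon steel: temperature factor f = +0.150·(-15.4) = -2.3100
  sulphur-dioxide contribution → 4.96 μm/a
  chloride contribution → 10.6 μm/a
  ⇒ r_corr(carbon steel) = 15.56 μm/a
ISO 9223 Table 2 (carbon steel): 1.3 < 15.6 ≤ 25 μm/a ⇒ C2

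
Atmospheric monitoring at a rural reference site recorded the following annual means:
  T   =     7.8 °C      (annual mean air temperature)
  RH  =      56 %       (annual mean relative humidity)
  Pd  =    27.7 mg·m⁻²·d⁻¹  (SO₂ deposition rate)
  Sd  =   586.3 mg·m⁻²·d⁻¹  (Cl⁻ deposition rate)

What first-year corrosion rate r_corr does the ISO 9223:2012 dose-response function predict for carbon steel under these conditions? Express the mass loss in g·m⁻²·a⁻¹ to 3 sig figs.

carbon steel: T≤10 °C ⇒ hinge +0.150·(7.8−10) = -0.3300
  sulphur-dioxide contribution → 21.94 μm/a
  chloride contribution → 46.02 μm/a
  ⇒ r_corr(carbon steel) = 67.95 μm/a
Convert to mass loss: 67.95 μm/a × 7.85 g/cm³ = 533.4 g·m⁻²·a⁻¹

r_corr = 533 g·m⁻²·a⁻¹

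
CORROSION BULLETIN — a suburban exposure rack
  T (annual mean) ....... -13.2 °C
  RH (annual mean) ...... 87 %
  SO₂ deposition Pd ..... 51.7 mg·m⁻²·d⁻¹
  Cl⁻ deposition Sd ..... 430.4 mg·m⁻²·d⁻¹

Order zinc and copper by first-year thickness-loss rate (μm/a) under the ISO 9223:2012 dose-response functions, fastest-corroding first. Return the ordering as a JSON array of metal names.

zinc: temperature factor f = +0.038·(-23.2) = -0.8816
  sulphur-dioxide contribution → 1.658 μm/a
  chloride contribution → 0.3625 μm/a
  total first-year rate 2.021 μm/a
copper: f(T) = +0.126·(T−10) [T≤10 °C] = -2.9232
  sulphur-dioxide contribution → 0.1347 μm/a
  chloride contribution → 0.6327 μm/a
  ⇒ r_corr(copper) = 0.7674 μm/a
Ordering by μm/a: zinc (2.02) > copper (0.767)

["zinc", "copper"]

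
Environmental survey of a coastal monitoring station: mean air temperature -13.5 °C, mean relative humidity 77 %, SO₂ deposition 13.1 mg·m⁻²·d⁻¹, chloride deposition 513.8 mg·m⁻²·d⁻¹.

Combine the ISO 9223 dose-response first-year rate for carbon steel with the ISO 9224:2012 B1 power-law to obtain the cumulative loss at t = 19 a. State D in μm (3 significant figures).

carbon steel: T≤10 °C ⇒ hinge +0.150·(-13.5−10) = -3.5250
  SO₂ term: 1.77·13.1^0.52·exp(0.02·77-3.5250) = 0.9266
  Sd branch = 0.102·Sd^0.62·e^(0.033·RH+0.04·T) = 36.17 μm/a
  sum: 0.9266 + 36.17 → r_corr = 37.09 μm/a
Power-law: D(19) = r_corr · 19^0.523
  D(19) = 37.09 × 19^0.523 = 37.09 × 4.664 = 173 μm

D(19) = 173 μm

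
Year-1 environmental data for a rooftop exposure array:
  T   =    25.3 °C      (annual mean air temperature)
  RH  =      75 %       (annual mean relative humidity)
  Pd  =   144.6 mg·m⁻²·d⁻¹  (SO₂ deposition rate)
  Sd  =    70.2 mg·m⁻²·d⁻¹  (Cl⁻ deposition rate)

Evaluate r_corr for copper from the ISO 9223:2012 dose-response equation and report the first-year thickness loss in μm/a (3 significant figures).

r_corr = 2.13 μm/a

copper: temperature factor f = -0.080·(15.3) = -1.2240
  SO₂ term: 0.0053·144.6^0.26·exp(0.059·75-1.2240) = 0.4743
  Cl⁻ term: 0.01025·70.2^0.27·exp(0.036·75+0.049·25.3) = 1.66
  sum: 0.4743 + 1.66 → r_corr = 2.135 μm/a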